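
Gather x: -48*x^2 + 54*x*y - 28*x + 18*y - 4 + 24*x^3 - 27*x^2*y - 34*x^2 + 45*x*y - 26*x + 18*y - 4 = 24*x^3 + x^2*(-27*y - 82) + x*(99*y - 54) + 36*y - 8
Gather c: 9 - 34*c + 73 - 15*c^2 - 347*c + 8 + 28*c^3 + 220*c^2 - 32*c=28*c^3 + 205*c^2 - 413*c + 90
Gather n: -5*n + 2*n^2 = 2*n^2 - 5*n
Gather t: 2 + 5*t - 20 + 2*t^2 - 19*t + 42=2*t^2 - 14*t + 24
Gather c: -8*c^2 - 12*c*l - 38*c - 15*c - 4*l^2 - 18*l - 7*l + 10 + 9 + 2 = -8*c^2 + c*(-12*l - 53) - 4*l^2 - 25*l + 21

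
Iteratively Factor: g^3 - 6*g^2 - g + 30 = (g - 3)*(g^2 - 3*g - 10) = (g - 3)*(g + 2)*(g - 5)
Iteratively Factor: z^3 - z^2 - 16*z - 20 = (z + 2)*(z^2 - 3*z - 10) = (z - 5)*(z + 2)*(z + 2)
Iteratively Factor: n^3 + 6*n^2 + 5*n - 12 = (n + 3)*(n^2 + 3*n - 4) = (n - 1)*(n + 3)*(n + 4)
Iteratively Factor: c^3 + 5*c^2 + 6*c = (c + 3)*(c^2 + 2*c) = c*(c + 3)*(c + 2)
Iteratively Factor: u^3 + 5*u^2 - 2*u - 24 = (u - 2)*(u^2 + 7*u + 12) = (u - 2)*(u + 4)*(u + 3)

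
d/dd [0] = 0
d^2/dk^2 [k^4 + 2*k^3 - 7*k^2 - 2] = 12*k^2 + 12*k - 14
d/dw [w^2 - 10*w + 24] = 2*w - 10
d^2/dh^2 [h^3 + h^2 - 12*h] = 6*h + 2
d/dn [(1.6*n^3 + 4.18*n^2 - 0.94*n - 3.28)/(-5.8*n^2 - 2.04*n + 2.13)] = (-9.28*n^4 - 6.528*n^3 - 3.7552*n^2 - 20.2412*n - 8.6934)/(33.64*n^4 + 23.664*n^3 - 20.5464*n^2 - 8.6904*n + 4.5369)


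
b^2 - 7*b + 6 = (b - 6)*(b - 1)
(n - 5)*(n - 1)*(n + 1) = n^3 - 5*n^2 - n + 5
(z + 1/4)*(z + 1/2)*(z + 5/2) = z^3 + 13*z^2/4 + 2*z + 5/16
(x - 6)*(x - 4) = x^2 - 10*x + 24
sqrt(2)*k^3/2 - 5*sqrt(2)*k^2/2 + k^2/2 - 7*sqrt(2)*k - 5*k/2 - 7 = (k - 7)*(k + 2)*(sqrt(2)*k/2 + 1/2)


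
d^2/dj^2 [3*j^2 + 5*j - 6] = 6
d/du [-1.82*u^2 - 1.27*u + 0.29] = -3.64*u - 1.27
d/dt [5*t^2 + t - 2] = 10*t + 1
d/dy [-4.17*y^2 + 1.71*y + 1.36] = 1.71 - 8.34*y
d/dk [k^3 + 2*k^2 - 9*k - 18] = 3*k^2 + 4*k - 9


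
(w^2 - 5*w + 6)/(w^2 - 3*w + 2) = (w - 3)/(w - 1)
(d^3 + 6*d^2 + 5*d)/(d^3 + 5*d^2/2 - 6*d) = 2*(d^2 + 6*d + 5)/(2*d^2 + 5*d - 12)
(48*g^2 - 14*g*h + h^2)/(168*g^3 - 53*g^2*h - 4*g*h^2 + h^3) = (6*g - h)/(21*g^2 - 4*g*h - h^2)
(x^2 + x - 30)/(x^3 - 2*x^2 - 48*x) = (x - 5)/(x*(x - 8))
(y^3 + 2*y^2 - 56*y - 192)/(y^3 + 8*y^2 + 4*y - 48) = (y - 8)/(y - 2)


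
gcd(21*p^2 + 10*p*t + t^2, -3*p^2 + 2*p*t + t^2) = 3*p + t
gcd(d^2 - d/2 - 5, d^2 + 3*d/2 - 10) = d - 5/2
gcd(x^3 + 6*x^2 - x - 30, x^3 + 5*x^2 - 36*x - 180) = x + 5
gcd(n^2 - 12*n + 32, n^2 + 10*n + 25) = 1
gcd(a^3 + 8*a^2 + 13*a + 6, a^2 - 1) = a + 1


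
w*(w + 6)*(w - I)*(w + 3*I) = w^4 + 6*w^3 + 2*I*w^3 + 3*w^2 + 12*I*w^2 + 18*w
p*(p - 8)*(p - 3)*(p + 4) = p^4 - 7*p^3 - 20*p^2 + 96*p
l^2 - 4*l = l*(l - 4)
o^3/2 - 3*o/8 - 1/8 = (o/2 + 1/4)*(o - 1)*(o + 1/2)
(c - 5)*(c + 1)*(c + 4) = c^3 - 21*c - 20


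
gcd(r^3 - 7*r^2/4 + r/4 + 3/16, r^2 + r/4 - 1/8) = 1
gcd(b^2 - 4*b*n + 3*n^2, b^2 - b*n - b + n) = b - n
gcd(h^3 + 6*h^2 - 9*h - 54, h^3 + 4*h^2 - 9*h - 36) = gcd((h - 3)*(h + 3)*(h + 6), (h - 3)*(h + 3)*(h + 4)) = h^2 - 9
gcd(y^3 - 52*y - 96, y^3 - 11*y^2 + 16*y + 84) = y + 2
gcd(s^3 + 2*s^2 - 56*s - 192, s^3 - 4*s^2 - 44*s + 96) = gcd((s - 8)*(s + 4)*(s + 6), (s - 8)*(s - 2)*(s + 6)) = s^2 - 2*s - 48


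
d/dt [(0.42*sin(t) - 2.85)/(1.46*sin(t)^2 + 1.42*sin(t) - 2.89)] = (-0.6132*sin(t)^2 + 8.322*sin(t) + 2.8332)*cos(t)/(2.1316*sin(t)^4 + 4.1464*sin(t)^3 - 6.4224*sin(t)^2 - 8.2076*sin(t) + 8.3521)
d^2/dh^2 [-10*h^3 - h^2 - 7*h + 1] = -60*h - 2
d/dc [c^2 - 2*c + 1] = 2*c - 2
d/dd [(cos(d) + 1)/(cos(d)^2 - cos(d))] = (-sin(d)^3/cos(d)^2 + 2*tan(d))/(cos(d) - 1)^2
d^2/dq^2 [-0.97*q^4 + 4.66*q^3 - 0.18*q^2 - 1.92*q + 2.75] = -11.64*q^2 + 27.96*q - 0.36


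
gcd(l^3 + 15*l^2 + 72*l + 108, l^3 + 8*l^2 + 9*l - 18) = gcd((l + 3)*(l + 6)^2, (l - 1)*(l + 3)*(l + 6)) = l^2 + 9*l + 18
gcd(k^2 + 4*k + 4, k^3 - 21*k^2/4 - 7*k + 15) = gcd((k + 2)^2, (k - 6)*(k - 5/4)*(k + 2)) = k + 2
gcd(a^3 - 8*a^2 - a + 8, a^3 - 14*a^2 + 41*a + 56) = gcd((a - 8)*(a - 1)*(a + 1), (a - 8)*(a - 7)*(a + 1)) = a^2 - 7*a - 8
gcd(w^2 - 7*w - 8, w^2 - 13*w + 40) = w - 8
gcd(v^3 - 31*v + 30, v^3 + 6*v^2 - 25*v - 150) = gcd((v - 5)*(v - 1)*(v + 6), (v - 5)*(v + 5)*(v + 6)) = v^2 + v - 30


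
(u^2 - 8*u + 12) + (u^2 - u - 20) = 2*u^2 - 9*u - 8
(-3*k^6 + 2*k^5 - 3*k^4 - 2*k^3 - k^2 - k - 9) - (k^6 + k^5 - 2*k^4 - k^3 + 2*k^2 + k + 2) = -4*k^6 + k^5 - k^4 - k^3 - 3*k^2 - 2*k - 11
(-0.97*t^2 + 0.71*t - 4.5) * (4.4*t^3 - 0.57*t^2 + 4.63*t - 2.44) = -4.268*t^5 + 3.6769*t^4 - 24.6958*t^3 + 8.2191*t^2 - 22.5674*t + 10.98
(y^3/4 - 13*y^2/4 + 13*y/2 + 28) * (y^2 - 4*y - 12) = y^5/4 - 17*y^4/4 + 33*y^3/2 + 41*y^2 - 190*y - 336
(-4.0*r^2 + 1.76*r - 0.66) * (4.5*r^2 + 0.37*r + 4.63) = -18.0*r^4 + 6.44*r^3 - 20.8388*r^2 + 7.9046*r - 3.0558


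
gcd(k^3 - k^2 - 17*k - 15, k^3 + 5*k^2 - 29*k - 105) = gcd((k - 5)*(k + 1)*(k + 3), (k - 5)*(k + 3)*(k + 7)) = k^2 - 2*k - 15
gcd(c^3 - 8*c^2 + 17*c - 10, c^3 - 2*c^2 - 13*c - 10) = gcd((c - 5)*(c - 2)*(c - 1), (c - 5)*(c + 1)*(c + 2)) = c - 5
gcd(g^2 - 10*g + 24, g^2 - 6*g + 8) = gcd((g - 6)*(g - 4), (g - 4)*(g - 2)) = g - 4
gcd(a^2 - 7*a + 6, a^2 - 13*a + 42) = a - 6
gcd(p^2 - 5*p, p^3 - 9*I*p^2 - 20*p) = p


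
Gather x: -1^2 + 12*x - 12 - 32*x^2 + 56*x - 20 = -32*x^2 + 68*x - 33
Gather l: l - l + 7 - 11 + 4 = 0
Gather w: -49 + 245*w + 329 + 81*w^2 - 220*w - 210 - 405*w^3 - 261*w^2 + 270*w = -405*w^3 - 180*w^2 + 295*w + 70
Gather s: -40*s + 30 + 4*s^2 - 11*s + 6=4*s^2 - 51*s + 36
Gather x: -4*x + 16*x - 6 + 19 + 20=12*x + 33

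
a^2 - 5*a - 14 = (a - 7)*(a + 2)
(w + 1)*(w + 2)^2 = w^3 + 5*w^2 + 8*w + 4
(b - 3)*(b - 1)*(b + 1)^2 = b^4 - 2*b^3 - 4*b^2 + 2*b + 3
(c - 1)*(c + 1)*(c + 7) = c^3 + 7*c^2 - c - 7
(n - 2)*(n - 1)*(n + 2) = n^3 - n^2 - 4*n + 4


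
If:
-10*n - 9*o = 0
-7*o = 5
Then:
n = 9/14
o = -5/7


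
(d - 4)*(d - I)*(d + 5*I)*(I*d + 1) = I*d^4 - 3*d^3 - 4*I*d^3 + 12*d^2 + 9*I*d^2 + 5*d - 36*I*d - 20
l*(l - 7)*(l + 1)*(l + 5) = l^4 - l^3 - 37*l^2 - 35*l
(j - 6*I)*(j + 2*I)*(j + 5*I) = j^3 + I*j^2 + 32*j + 60*I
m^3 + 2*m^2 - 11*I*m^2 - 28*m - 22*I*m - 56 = (m + 2)*(m - 7*I)*(m - 4*I)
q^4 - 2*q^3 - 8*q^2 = q^2*(q - 4)*(q + 2)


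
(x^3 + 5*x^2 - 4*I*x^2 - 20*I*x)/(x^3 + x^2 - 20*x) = (x - 4*I)/(x - 4)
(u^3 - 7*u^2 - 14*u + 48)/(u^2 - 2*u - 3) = (-u^3 + 7*u^2 + 14*u - 48)/(-u^2 + 2*u + 3)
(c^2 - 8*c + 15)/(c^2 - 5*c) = (c - 3)/c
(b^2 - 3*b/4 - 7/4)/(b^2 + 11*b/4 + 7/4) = (4*b - 7)/(4*b + 7)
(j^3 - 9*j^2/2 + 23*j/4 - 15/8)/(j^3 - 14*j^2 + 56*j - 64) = (8*j^3 - 36*j^2 + 46*j - 15)/(8*(j^3 - 14*j^2 + 56*j - 64))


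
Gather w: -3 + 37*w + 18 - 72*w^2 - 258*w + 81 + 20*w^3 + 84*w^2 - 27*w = 20*w^3 + 12*w^2 - 248*w + 96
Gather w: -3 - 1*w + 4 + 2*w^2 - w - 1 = 2*w^2 - 2*w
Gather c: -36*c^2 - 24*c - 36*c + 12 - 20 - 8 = -36*c^2 - 60*c - 16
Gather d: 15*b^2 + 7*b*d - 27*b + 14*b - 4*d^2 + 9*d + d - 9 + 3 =15*b^2 - 13*b - 4*d^2 + d*(7*b + 10) - 6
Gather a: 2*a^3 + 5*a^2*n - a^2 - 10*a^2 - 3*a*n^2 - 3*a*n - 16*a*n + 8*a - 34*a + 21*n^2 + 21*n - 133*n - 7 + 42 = 2*a^3 + a^2*(5*n - 11) + a*(-3*n^2 - 19*n - 26) + 21*n^2 - 112*n + 35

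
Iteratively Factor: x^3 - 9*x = (x - 3)*(x^2 + 3*x) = (x - 3)*(x + 3)*(x)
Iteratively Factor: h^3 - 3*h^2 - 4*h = (h + 1)*(h^2 - 4*h) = h*(h + 1)*(h - 4)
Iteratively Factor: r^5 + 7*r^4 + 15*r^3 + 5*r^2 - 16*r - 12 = (r + 2)*(r^4 + 5*r^3 + 5*r^2 - 5*r - 6) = (r + 1)*(r + 2)*(r^3 + 4*r^2 + r - 6) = (r + 1)*(r + 2)^2*(r^2 + 2*r - 3) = (r + 1)*(r + 2)^2*(r + 3)*(r - 1)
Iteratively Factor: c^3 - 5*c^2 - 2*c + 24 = (c - 3)*(c^2 - 2*c - 8) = (c - 4)*(c - 3)*(c + 2)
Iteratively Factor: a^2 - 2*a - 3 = (a + 1)*(a - 3)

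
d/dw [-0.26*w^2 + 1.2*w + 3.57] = 1.2 - 0.52*w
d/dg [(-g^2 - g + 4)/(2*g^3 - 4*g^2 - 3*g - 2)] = (2*g^4 + 4*g^3 - 25*g^2 + 36*g + 14)/(4*g^6 - 16*g^5 + 4*g^4 + 16*g^3 + 25*g^2 + 12*g + 4)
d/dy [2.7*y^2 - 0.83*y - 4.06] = 5.4*y - 0.83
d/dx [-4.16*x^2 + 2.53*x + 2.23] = 2.53 - 8.32*x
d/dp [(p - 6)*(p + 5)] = 2*p - 1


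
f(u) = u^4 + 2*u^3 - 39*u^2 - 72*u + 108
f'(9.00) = 2628.00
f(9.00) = 4320.00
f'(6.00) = 540.00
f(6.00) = 0.00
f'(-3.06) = 108.25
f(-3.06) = -6.49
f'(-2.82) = 105.97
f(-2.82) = 19.29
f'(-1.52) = 46.38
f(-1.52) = 125.65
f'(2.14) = -172.24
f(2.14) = -184.11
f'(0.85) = -131.51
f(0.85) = 20.37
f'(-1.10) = 15.74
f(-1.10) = 138.81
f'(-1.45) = 41.52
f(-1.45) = 128.73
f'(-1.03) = 10.33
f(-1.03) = 139.72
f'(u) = 4*u^3 + 6*u^2 - 78*u - 72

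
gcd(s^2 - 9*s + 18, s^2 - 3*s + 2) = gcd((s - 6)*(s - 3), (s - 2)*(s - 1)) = 1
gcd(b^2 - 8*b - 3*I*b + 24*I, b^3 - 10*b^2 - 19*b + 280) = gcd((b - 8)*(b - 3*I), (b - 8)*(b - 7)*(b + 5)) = b - 8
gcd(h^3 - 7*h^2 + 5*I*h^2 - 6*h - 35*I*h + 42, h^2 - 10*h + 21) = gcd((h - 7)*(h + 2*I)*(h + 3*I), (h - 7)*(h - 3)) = h - 7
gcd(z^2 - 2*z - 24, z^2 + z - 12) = z + 4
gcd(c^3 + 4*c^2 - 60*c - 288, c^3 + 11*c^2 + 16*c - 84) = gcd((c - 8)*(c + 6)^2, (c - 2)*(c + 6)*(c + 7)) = c + 6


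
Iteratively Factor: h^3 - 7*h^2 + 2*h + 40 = (h + 2)*(h^2 - 9*h + 20) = (h - 4)*(h + 2)*(h - 5)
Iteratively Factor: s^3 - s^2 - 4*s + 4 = (s - 1)*(s^2 - 4) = (s - 2)*(s - 1)*(s + 2)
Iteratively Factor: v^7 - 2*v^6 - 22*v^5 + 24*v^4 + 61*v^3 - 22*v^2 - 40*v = (v + 4)*(v^6 - 6*v^5 + 2*v^4 + 16*v^3 - 3*v^2 - 10*v) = (v - 5)*(v + 4)*(v^5 - v^4 - 3*v^3 + v^2 + 2*v) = (v - 5)*(v - 2)*(v + 4)*(v^4 + v^3 - v^2 - v) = (v - 5)*(v - 2)*(v + 1)*(v + 4)*(v^3 - v) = v*(v - 5)*(v - 2)*(v + 1)*(v + 4)*(v^2 - 1) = v*(v - 5)*(v - 2)*(v + 1)^2*(v + 4)*(v - 1)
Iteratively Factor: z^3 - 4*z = (z + 2)*(z^2 - 2*z) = (z - 2)*(z + 2)*(z)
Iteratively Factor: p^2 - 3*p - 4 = (p - 4)*(p + 1)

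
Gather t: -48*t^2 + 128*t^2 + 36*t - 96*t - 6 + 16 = 80*t^2 - 60*t + 10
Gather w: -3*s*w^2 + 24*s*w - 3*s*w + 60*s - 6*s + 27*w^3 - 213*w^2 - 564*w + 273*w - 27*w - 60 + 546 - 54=54*s + 27*w^3 + w^2*(-3*s - 213) + w*(21*s - 318) + 432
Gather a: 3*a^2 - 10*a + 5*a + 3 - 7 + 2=3*a^2 - 5*a - 2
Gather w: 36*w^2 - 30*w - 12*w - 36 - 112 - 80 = 36*w^2 - 42*w - 228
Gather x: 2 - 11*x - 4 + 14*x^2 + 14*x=14*x^2 + 3*x - 2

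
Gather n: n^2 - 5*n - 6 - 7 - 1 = n^2 - 5*n - 14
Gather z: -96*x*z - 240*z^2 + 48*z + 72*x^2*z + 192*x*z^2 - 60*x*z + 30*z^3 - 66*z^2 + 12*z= 30*z^3 + z^2*(192*x - 306) + z*(72*x^2 - 156*x + 60)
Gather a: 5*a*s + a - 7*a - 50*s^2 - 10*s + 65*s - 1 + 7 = a*(5*s - 6) - 50*s^2 + 55*s + 6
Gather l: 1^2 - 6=-5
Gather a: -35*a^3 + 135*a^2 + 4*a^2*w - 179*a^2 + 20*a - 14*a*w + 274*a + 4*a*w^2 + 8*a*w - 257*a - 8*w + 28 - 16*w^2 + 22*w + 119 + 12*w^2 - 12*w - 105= -35*a^3 + a^2*(4*w - 44) + a*(4*w^2 - 6*w + 37) - 4*w^2 + 2*w + 42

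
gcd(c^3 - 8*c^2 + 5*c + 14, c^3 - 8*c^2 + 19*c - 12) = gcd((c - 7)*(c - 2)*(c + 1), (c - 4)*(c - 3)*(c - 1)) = 1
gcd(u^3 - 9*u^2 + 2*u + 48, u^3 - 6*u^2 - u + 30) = u^2 - u - 6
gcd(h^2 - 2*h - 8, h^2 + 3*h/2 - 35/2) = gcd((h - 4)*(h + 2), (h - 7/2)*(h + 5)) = 1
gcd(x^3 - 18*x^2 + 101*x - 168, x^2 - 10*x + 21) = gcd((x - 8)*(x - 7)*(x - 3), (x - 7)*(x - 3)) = x^2 - 10*x + 21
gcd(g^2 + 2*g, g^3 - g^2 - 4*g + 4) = g + 2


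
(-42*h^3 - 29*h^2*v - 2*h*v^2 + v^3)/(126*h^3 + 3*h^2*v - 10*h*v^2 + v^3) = (2*h + v)/(-6*h + v)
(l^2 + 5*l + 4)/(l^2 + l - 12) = (l + 1)/(l - 3)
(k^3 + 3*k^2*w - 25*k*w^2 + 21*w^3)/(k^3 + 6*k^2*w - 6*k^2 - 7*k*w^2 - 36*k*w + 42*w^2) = (k - 3*w)/(k - 6)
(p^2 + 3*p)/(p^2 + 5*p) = (p + 3)/(p + 5)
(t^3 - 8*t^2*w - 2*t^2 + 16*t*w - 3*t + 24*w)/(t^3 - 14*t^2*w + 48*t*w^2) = (t^2 - 2*t - 3)/(t*(t - 6*w))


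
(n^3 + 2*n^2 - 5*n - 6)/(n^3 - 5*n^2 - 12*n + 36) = (n + 1)/(n - 6)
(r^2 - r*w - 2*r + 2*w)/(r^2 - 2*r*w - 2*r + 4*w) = (r - w)/(r - 2*w)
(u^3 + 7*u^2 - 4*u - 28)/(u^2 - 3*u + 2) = (u^2 + 9*u + 14)/(u - 1)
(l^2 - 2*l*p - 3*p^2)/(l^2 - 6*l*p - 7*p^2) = (-l + 3*p)/(-l + 7*p)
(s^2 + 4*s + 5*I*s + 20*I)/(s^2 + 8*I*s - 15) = (s + 4)/(s + 3*I)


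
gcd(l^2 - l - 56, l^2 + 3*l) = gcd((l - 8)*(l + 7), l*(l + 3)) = 1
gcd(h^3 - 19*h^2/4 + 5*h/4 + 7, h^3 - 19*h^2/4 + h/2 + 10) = h - 4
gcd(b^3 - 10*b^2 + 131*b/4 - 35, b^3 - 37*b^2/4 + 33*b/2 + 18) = b - 4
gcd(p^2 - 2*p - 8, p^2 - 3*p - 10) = p + 2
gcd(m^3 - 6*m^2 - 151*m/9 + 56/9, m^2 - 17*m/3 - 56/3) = m^2 - 17*m/3 - 56/3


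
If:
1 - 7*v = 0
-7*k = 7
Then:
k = -1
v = 1/7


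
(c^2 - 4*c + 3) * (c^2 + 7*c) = c^4 + 3*c^3 - 25*c^2 + 21*c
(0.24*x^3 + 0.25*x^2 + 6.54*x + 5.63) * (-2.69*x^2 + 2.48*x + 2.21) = -0.6456*x^5 - 0.0773*x^4 - 16.4422*x^3 + 1.627*x^2 + 28.4158*x + 12.4423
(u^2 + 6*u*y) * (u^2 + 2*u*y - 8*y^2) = u^4 + 8*u^3*y + 4*u^2*y^2 - 48*u*y^3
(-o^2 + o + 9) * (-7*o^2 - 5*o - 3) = 7*o^4 - 2*o^3 - 65*o^2 - 48*o - 27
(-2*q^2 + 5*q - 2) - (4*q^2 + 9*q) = -6*q^2 - 4*q - 2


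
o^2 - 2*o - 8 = (o - 4)*(o + 2)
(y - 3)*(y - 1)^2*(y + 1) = y^4 - 4*y^3 + 2*y^2 + 4*y - 3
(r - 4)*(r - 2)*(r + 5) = r^3 - r^2 - 22*r + 40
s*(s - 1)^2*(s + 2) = s^4 - 3*s^2 + 2*s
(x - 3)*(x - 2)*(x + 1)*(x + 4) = x^4 - 15*x^2 + 10*x + 24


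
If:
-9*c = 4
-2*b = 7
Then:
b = -7/2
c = -4/9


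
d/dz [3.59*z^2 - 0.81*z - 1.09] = 7.18*z - 0.81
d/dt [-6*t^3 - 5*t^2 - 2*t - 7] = -18*t^2 - 10*t - 2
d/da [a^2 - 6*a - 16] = 2*a - 6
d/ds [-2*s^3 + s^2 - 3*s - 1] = -6*s^2 + 2*s - 3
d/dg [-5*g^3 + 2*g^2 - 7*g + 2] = -15*g^2 + 4*g - 7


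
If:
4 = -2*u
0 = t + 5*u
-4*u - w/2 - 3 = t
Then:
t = 10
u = -2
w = -10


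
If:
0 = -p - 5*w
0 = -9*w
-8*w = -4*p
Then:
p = 0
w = 0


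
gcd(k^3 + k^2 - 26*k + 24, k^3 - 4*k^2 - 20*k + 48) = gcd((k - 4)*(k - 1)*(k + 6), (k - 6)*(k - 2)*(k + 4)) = 1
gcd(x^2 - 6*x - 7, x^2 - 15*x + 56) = x - 7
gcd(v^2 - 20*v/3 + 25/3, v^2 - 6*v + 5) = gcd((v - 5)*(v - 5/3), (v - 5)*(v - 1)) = v - 5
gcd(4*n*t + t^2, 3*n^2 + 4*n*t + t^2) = 1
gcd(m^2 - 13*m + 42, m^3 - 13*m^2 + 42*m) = m^2 - 13*m + 42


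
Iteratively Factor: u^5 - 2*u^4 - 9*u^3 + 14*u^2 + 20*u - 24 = (u + 2)*(u^4 - 4*u^3 - u^2 + 16*u - 12) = (u + 2)^2*(u^3 - 6*u^2 + 11*u - 6) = (u - 2)*(u + 2)^2*(u^2 - 4*u + 3) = (u - 2)*(u - 1)*(u + 2)^2*(u - 3)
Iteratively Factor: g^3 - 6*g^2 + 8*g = (g)*(g^2 - 6*g + 8) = g*(g - 2)*(g - 4)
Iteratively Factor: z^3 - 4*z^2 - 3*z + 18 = (z - 3)*(z^2 - z - 6) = (z - 3)*(z + 2)*(z - 3)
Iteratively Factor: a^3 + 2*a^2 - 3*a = (a - 1)*(a^2 + 3*a) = a*(a - 1)*(a + 3)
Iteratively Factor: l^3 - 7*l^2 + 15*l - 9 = (l - 3)*(l^2 - 4*l + 3) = (l - 3)*(l - 1)*(l - 3)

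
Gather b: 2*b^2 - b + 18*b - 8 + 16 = 2*b^2 + 17*b + 8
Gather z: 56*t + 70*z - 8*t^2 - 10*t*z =-8*t^2 + 56*t + z*(70 - 10*t)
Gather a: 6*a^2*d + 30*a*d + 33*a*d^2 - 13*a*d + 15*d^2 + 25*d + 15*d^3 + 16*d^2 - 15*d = 6*a^2*d + a*(33*d^2 + 17*d) + 15*d^3 + 31*d^2 + 10*d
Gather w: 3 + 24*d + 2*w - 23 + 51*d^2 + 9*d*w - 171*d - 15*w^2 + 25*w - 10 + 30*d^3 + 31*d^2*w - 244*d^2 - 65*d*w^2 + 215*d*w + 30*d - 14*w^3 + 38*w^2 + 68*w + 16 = 30*d^3 - 193*d^2 - 117*d - 14*w^3 + w^2*(23 - 65*d) + w*(31*d^2 + 224*d + 95) - 14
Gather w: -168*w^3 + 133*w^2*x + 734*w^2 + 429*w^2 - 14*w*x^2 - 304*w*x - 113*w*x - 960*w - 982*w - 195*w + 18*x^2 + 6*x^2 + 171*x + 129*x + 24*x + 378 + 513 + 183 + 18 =-168*w^3 + w^2*(133*x + 1163) + w*(-14*x^2 - 417*x - 2137) + 24*x^2 + 324*x + 1092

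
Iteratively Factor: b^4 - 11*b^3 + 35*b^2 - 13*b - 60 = (b - 4)*(b^3 - 7*b^2 + 7*b + 15) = (b - 4)*(b - 3)*(b^2 - 4*b - 5) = (b - 4)*(b - 3)*(b + 1)*(b - 5)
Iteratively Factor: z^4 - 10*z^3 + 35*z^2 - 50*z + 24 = (z - 3)*(z^3 - 7*z^2 + 14*z - 8) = (z - 3)*(z - 1)*(z^2 - 6*z + 8) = (z - 4)*(z - 3)*(z - 1)*(z - 2)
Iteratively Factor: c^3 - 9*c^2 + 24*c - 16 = (c - 1)*(c^2 - 8*c + 16) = (c - 4)*(c - 1)*(c - 4)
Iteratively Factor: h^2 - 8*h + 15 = (h - 3)*(h - 5)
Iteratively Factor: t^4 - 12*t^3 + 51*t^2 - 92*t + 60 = (t - 3)*(t^3 - 9*t^2 + 24*t - 20) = (t - 5)*(t - 3)*(t^2 - 4*t + 4) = (t - 5)*(t - 3)*(t - 2)*(t - 2)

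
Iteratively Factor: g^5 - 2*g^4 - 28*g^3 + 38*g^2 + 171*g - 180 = (g + 4)*(g^4 - 6*g^3 - 4*g^2 + 54*g - 45) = (g - 5)*(g + 4)*(g^3 - g^2 - 9*g + 9) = (g - 5)*(g - 1)*(g + 4)*(g^2 - 9) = (g - 5)*(g - 1)*(g + 3)*(g + 4)*(g - 3)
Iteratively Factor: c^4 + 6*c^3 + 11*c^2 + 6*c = (c + 3)*(c^3 + 3*c^2 + 2*c) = c*(c + 3)*(c^2 + 3*c + 2) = c*(c + 2)*(c + 3)*(c + 1)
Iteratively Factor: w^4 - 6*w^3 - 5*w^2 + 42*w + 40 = (w + 1)*(w^3 - 7*w^2 + 2*w + 40) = (w - 5)*(w + 1)*(w^2 - 2*w - 8) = (w - 5)*(w - 4)*(w + 1)*(w + 2)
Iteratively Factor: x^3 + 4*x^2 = (x)*(x^2 + 4*x) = x*(x + 4)*(x)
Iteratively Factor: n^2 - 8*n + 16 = (n - 4)*(n - 4)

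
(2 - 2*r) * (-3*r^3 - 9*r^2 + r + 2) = 6*r^4 + 12*r^3 - 20*r^2 - 2*r + 4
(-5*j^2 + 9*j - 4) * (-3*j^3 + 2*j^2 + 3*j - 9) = 15*j^5 - 37*j^4 + 15*j^3 + 64*j^2 - 93*j + 36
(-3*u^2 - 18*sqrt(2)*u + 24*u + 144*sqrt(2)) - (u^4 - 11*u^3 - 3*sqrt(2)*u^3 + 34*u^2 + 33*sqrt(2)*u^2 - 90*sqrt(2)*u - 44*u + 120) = -u^4 + 3*sqrt(2)*u^3 + 11*u^3 - 33*sqrt(2)*u^2 - 37*u^2 + 68*u + 72*sqrt(2)*u - 120 + 144*sqrt(2)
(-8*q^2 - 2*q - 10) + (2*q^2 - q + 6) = -6*q^2 - 3*q - 4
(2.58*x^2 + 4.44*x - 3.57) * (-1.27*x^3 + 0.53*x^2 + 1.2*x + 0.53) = -3.2766*x^5 - 4.2714*x^4 + 9.9831*x^3 + 4.8033*x^2 - 1.9308*x - 1.8921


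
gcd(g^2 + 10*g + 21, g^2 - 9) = g + 3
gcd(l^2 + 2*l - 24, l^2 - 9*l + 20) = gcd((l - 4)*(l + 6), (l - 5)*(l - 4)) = l - 4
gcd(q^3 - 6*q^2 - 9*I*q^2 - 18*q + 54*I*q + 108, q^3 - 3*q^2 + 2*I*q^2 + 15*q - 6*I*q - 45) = q - 3*I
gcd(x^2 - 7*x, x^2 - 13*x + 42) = x - 7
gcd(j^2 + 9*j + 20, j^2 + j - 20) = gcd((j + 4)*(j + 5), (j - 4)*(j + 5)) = j + 5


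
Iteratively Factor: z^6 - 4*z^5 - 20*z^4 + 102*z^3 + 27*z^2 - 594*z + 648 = (z - 2)*(z^5 - 2*z^4 - 24*z^3 + 54*z^2 + 135*z - 324) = (z - 3)*(z - 2)*(z^4 + z^3 - 21*z^2 - 9*z + 108) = (z - 3)^2*(z - 2)*(z^3 + 4*z^2 - 9*z - 36) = (z - 3)^2*(z - 2)*(z + 3)*(z^2 + z - 12) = (z - 3)^3*(z - 2)*(z + 3)*(z + 4)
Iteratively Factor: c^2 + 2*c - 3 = (c - 1)*(c + 3)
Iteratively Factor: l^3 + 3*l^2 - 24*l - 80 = (l + 4)*(l^2 - l - 20) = (l + 4)^2*(l - 5)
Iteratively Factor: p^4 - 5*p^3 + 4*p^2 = (p - 1)*(p^3 - 4*p^2) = p*(p - 1)*(p^2 - 4*p) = p^2*(p - 1)*(p - 4)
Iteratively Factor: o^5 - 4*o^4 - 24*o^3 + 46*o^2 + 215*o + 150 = (o - 5)*(o^4 + o^3 - 19*o^2 - 49*o - 30) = (o - 5)^2*(o^3 + 6*o^2 + 11*o + 6) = (o - 5)^2*(o + 2)*(o^2 + 4*o + 3) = (o - 5)^2*(o + 2)*(o + 3)*(o + 1)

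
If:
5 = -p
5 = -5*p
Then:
No Solution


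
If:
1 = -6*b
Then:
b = -1/6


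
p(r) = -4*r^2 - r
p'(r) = -8*r - 1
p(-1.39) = -6.34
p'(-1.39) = 10.12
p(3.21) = -44.43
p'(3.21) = -26.68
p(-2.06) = -14.91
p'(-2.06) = 15.48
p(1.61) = -11.98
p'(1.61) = -13.88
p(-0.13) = 0.06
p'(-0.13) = 0.04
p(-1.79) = -11.03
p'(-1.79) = 13.32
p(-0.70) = -1.26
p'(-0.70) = 4.60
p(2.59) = -29.42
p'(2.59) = -21.72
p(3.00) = -39.00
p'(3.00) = -25.00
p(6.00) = -150.00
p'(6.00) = -49.00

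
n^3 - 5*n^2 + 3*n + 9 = (n - 3)^2*(n + 1)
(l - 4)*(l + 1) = l^2 - 3*l - 4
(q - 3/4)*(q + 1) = q^2 + q/4 - 3/4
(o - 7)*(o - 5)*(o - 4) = o^3 - 16*o^2 + 83*o - 140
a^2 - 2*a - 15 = (a - 5)*(a + 3)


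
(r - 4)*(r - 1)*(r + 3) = r^3 - 2*r^2 - 11*r + 12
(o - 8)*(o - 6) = o^2 - 14*o + 48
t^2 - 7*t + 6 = (t - 6)*(t - 1)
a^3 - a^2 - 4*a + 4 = (a - 2)*(a - 1)*(a + 2)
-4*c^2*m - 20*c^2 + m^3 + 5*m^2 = (-2*c + m)*(2*c + m)*(m + 5)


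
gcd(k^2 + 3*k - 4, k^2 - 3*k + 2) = k - 1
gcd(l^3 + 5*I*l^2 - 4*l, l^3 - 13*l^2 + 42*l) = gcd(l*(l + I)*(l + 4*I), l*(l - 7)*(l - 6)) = l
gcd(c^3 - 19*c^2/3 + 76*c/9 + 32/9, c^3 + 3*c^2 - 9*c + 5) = 1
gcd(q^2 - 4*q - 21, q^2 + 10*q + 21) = q + 3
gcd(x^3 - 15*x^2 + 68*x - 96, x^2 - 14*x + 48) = x - 8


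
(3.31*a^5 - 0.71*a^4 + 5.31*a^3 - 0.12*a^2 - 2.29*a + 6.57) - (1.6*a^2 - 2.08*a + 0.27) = 3.31*a^5 - 0.71*a^4 + 5.31*a^3 - 1.72*a^2 - 0.21*a + 6.3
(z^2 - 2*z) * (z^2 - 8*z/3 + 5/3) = z^4 - 14*z^3/3 + 7*z^2 - 10*z/3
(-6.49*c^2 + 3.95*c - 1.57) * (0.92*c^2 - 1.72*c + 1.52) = -5.9708*c^4 + 14.7968*c^3 - 18.1032*c^2 + 8.7044*c - 2.3864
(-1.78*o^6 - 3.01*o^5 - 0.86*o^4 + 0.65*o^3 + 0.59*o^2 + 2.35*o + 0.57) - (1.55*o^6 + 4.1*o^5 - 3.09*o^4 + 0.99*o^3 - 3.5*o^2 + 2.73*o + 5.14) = -3.33*o^6 - 7.11*o^5 + 2.23*o^4 - 0.34*o^3 + 4.09*o^2 - 0.38*o - 4.57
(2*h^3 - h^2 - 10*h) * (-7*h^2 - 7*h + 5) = -14*h^5 - 7*h^4 + 87*h^3 + 65*h^2 - 50*h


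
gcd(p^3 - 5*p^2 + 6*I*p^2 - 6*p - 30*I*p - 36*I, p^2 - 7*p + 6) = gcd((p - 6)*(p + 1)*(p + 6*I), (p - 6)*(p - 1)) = p - 6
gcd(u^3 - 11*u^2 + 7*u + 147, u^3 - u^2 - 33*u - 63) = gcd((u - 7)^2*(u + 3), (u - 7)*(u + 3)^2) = u^2 - 4*u - 21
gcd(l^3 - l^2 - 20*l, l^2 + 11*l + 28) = l + 4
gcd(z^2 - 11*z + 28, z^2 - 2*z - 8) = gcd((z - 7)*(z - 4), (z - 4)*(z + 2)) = z - 4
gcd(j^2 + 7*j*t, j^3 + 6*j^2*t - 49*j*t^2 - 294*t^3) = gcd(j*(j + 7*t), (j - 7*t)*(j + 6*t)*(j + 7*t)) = j + 7*t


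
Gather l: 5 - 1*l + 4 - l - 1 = 8 - 2*l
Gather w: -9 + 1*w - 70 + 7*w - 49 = 8*w - 128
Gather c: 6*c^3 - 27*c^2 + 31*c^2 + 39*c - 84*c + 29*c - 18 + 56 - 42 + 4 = 6*c^3 + 4*c^2 - 16*c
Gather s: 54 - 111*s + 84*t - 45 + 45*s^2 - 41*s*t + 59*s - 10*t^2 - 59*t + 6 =45*s^2 + s*(-41*t - 52) - 10*t^2 + 25*t + 15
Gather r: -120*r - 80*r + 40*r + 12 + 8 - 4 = 16 - 160*r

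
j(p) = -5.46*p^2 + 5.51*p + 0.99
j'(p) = 5.51 - 10.92*p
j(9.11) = -401.95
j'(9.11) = -93.97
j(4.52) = -85.65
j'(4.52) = -43.85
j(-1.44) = -18.27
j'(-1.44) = 21.23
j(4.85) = -100.72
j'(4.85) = -47.45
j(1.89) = -8.10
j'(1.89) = -15.13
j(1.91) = -8.40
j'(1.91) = -15.35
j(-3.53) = -86.50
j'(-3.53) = 44.06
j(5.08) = -111.92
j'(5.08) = -49.96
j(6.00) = -162.51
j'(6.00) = -60.01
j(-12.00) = -851.37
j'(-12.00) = 136.55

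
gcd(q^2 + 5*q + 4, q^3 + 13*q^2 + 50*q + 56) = q + 4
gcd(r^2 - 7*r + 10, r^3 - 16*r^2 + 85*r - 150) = r - 5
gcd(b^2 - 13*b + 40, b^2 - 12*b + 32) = b - 8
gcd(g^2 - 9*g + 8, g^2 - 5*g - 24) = g - 8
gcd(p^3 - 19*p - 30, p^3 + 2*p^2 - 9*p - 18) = p^2 + 5*p + 6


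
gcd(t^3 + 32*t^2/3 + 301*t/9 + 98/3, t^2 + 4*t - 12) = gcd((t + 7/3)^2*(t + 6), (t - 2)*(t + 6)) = t + 6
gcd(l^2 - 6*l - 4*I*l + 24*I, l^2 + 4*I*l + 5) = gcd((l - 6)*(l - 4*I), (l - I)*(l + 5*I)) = 1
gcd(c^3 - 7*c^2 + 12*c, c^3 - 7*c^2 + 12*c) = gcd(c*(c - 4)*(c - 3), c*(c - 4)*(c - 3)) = c^3 - 7*c^2 + 12*c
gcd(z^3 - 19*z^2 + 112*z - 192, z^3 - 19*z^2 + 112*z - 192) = z^3 - 19*z^2 + 112*z - 192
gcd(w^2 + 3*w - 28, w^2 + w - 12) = 1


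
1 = 1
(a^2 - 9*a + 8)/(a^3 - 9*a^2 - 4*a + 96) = (a - 1)/(a^2 - a - 12)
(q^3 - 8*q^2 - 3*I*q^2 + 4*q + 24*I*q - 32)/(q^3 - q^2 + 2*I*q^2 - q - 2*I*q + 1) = (q^2 - 4*q*(2 + I) + 32*I)/(q^2 + q*(-1 + I) - I)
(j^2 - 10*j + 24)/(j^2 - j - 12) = (j - 6)/(j + 3)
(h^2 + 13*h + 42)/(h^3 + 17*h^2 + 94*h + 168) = 1/(h + 4)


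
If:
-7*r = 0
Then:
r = 0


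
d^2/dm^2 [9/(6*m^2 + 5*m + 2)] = 18*(-36*m^2 - 30*m + (12*m + 5)^2 - 12)/(6*m^2 + 5*m + 2)^3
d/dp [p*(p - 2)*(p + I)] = 3*p^2 + 2*p*(-2 + I) - 2*I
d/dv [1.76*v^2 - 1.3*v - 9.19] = 3.52*v - 1.3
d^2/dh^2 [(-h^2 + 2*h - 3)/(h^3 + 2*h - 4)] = 2*(-h^6 + 6*h^5 - 12*h^4 - 32*h^3 + 30*h^2 - 36*h - 12)/(h^9 + 6*h^7 - 12*h^6 + 12*h^5 - 48*h^4 + 56*h^3 - 48*h^2 + 96*h - 64)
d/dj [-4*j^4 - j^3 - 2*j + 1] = -16*j^3 - 3*j^2 - 2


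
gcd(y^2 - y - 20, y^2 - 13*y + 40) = y - 5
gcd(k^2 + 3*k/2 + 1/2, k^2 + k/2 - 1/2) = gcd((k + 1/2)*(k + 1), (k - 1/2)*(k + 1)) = k + 1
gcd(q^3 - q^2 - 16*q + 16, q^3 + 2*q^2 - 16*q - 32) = q^2 - 16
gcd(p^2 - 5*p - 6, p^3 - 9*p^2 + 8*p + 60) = p - 6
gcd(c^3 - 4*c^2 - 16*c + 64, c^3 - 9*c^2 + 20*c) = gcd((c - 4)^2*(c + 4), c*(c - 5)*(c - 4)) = c - 4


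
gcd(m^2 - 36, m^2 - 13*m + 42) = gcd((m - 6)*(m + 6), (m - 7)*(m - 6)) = m - 6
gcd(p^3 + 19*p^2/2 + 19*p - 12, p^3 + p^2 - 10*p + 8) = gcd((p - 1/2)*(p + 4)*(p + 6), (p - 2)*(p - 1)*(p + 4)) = p + 4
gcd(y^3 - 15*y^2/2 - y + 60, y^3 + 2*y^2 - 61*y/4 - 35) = y^2 - 3*y/2 - 10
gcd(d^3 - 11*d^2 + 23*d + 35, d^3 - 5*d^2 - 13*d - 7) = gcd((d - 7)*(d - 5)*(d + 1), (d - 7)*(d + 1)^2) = d^2 - 6*d - 7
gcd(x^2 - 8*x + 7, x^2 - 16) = 1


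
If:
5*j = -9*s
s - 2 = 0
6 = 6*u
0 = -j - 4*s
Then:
No Solution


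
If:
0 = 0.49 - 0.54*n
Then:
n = 0.91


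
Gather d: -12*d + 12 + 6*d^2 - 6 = 6*d^2 - 12*d + 6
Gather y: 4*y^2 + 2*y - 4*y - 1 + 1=4*y^2 - 2*y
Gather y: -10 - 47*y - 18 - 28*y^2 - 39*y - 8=-28*y^2 - 86*y - 36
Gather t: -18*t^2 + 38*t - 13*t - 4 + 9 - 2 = -18*t^2 + 25*t + 3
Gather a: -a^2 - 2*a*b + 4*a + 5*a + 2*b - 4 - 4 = -a^2 + a*(9 - 2*b) + 2*b - 8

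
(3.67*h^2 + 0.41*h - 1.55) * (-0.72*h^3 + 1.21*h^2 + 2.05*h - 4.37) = -2.6424*h^5 + 4.1455*h^4 + 9.1356*h^3 - 17.0729*h^2 - 4.9692*h + 6.7735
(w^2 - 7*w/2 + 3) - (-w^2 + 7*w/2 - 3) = 2*w^2 - 7*w + 6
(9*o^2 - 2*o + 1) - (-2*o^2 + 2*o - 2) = 11*o^2 - 4*o + 3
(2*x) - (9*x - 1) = 1 - 7*x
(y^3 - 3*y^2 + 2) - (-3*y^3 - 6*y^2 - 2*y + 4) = 4*y^3 + 3*y^2 + 2*y - 2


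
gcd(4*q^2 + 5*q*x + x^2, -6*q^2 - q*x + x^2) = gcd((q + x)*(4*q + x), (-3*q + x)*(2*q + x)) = 1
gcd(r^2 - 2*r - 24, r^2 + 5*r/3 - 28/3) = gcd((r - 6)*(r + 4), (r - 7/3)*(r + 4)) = r + 4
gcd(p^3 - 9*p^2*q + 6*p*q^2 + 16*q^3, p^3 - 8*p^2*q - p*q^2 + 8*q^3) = p^2 - 7*p*q - 8*q^2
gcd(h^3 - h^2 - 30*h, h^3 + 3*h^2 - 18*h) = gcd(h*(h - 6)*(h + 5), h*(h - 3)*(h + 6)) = h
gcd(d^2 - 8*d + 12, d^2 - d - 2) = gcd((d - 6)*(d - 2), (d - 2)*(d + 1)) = d - 2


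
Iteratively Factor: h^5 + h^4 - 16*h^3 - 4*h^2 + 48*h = (h + 2)*(h^4 - h^3 - 14*h^2 + 24*h) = h*(h + 2)*(h^3 - h^2 - 14*h + 24) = h*(h - 3)*(h + 2)*(h^2 + 2*h - 8) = h*(h - 3)*(h - 2)*(h + 2)*(h + 4)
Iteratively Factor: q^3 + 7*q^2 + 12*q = (q + 3)*(q^2 + 4*q) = (q + 3)*(q + 4)*(q)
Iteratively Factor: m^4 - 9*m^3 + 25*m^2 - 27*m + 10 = (m - 1)*(m^3 - 8*m^2 + 17*m - 10) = (m - 2)*(m - 1)*(m^2 - 6*m + 5) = (m - 2)*(m - 1)^2*(m - 5)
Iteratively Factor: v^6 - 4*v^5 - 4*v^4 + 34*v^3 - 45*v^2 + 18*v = (v)*(v^5 - 4*v^4 - 4*v^3 + 34*v^2 - 45*v + 18) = v*(v - 1)*(v^4 - 3*v^3 - 7*v^2 + 27*v - 18) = v*(v - 1)*(v + 3)*(v^3 - 6*v^2 + 11*v - 6) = v*(v - 1)^2*(v + 3)*(v^2 - 5*v + 6) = v*(v - 3)*(v - 1)^2*(v + 3)*(v - 2)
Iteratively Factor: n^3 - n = (n)*(n^2 - 1) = n*(n - 1)*(n + 1)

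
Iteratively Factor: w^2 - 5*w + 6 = (w - 3)*(w - 2)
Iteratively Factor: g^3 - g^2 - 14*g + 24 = (g - 3)*(g^2 + 2*g - 8) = (g - 3)*(g - 2)*(g + 4)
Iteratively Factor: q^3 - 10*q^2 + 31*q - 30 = (q - 2)*(q^2 - 8*q + 15) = (q - 5)*(q - 2)*(q - 3)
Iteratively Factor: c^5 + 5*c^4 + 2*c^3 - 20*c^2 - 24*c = (c + 2)*(c^4 + 3*c^3 - 4*c^2 - 12*c) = (c + 2)^2*(c^3 + c^2 - 6*c) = (c + 2)^2*(c + 3)*(c^2 - 2*c) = (c - 2)*(c + 2)^2*(c + 3)*(c)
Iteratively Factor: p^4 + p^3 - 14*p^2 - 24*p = (p + 2)*(p^3 - p^2 - 12*p) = (p + 2)*(p + 3)*(p^2 - 4*p) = (p - 4)*(p + 2)*(p + 3)*(p)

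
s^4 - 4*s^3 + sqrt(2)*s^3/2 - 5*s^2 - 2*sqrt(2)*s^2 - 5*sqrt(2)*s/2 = s*(s - 5)*(s + 1)*(s + sqrt(2)/2)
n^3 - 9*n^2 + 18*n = n*(n - 6)*(n - 3)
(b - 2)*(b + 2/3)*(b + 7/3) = b^3 + b^2 - 40*b/9 - 28/9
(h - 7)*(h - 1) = h^2 - 8*h + 7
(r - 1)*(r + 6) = r^2 + 5*r - 6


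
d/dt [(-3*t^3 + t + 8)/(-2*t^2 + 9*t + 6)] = 2*(3*t^4 - 27*t^3 - 26*t^2 + 16*t - 33)/(4*t^4 - 36*t^3 + 57*t^2 + 108*t + 36)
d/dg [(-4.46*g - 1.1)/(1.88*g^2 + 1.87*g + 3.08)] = (8.3848*g^2 + 4.136*g - 11.6798)/(3.5344*g^4 + 7.0312*g^3 + 15.0777*g^2 + 11.5192*g + 9.4864)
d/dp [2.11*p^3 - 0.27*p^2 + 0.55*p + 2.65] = 6.33*p^2 - 0.54*p + 0.55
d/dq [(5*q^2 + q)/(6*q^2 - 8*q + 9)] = (-46*q^2 + 90*q + 9)/(36*q^4 - 96*q^3 + 172*q^2 - 144*q + 81)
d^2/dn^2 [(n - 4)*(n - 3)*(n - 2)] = 6*n - 18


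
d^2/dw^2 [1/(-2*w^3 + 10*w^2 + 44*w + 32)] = ((3*w - 5)*(-w^3 + 5*w^2 + 22*w + 16) + (-3*w^2 + 10*w + 22)^2)/(-w^3 + 5*w^2 + 22*w + 16)^3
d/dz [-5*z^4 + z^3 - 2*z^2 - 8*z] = -20*z^3 + 3*z^2 - 4*z - 8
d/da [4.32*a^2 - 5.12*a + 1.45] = 8.64*a - 5.12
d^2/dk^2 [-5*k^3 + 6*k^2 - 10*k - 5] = 12 - 30*k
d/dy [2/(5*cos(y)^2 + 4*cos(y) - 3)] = 4*(5*cos(y) + 2)*sin(y)/(5*cos(y)^2 + 4*cos(y) - 3)^2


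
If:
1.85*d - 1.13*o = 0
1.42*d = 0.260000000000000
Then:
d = 0.18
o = 0.30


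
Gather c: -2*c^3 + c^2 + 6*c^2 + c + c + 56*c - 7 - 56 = -2*c^3 + 7*c^2 + 58*c - 63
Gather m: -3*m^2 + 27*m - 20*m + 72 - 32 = -3*m^2 + 7*m + 40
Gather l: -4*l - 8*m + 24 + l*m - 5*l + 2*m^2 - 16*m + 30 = l*(m - 9) + 2*m^2 - 24*m + 54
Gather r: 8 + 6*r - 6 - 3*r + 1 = 3*r + 3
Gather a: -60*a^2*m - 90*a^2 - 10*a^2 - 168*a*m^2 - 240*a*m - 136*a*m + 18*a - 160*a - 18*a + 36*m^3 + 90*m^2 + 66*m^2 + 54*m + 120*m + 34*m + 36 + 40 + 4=a^2*(-60*m - 100) + a*(-168*m^2 - 376*m - 160) + 36*m^3 + 156*m^2 + 208*m + 80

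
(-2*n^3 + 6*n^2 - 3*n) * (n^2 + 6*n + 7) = -2*n^5 - 6*n^4 + 19*n^3 + 24*n^2 - 21*n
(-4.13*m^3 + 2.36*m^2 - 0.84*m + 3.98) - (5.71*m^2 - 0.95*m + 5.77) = -4.13*m^3 - 3.35*m^2 + 0.11*m - 1.79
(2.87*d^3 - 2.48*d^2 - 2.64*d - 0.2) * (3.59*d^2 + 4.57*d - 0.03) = 10.3033*d^5 + 4.2127*d^4 - 20.8973*d^3 - 12.7084*d^2 - 0.8348*d + 0.006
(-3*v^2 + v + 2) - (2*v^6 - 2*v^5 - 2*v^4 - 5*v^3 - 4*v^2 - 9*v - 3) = -2*v^6 + 2*v^5 + 2*v^4 + 5*v^3 + v^2 + 10*v + 5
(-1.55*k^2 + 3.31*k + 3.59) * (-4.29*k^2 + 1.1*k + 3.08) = 6.6495*k^4 - 15.9049*k^3 - 16.5341*k^2 + 14.1438*k + 11.0572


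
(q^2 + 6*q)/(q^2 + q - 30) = q/(q - 5)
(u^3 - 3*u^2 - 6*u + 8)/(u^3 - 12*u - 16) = (u - 1)/(u + 2)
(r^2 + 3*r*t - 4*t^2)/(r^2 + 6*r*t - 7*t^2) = (r + 4*t)/(r + 7*t)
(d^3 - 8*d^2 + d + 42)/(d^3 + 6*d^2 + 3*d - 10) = (d^2 - 10*d + 21)/(d^2 + 4*d - 5)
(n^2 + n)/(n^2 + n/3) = 3*(n + 1)/(3*n + 1)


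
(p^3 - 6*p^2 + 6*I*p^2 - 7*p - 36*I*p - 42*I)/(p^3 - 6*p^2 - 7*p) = (p + 6*I)/p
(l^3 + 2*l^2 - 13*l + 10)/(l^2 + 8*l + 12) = (l^3 + 2*l^2 - 13*l + 10)/(l^2 + 8*l + 12)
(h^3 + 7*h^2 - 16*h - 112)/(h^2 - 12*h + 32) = (h^2 + 11*h + 28)/(h - 8)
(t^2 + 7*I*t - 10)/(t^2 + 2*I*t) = (t + 5*I)/t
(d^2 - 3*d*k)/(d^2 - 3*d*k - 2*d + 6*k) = d/(d - 2)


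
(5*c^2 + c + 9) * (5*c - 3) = 25*c^3 - 10*c^2 + 42*c - 27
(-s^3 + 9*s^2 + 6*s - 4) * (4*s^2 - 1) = -4*s^5 + 36*s^4 + 25*s^3 - 25*s^2 - 6*s + 4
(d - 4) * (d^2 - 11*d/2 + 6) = d^3 - 19*d^2/2 + 28*d - 24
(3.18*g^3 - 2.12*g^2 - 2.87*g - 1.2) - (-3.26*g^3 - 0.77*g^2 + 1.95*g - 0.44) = 6.44*g^3 - 1.35*g^2 - 4.82*g - 0.76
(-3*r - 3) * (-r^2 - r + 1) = 3*r^3 + 6*r^2 - 3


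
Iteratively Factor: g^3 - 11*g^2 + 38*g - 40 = (g - 4)*(g^2 - 7*g + 10) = (g - 4)*(g - 2)*(g - 5)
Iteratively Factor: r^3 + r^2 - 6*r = (r)*(r^2 + r - 6) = r*(r + 3)*(r - 2)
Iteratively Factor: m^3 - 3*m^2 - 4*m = (m - 4)*(m^2 + m) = m*(m - 4)*(m + 1)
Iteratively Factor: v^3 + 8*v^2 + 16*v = (v)*(v^2 + 8*v + 16) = v*(v + 4)*(v + 4)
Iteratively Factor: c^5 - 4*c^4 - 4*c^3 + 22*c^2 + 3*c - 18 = (c + 1)*(c^4 - 5*c^3 + c^2 + 21*c - 18) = (c - 3)*(c + 1)*(c^3 - 2*c^2 - 5*c + 6) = (c - 3)^2*(c + 1)*(c^2 + c - 2) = (c - 3)^2*(c - 1)*(c + 1)*(c + 2)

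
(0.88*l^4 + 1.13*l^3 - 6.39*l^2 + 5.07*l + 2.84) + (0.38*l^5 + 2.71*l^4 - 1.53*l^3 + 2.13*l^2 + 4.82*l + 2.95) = 0.38*l^5 + 3.59*l^4 - 0.4*l^3 - 4.26*l^2 + 9.89*l + 5.79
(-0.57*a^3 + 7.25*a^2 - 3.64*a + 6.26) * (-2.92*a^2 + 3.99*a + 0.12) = 1.6644*a^5 - 23.4443*a^4 + 39.4879*a^3 - 31.9328*a^2 + 24.5406*a + 0.7512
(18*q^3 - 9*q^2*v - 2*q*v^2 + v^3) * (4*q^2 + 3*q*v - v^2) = 72*q^5 + 18*q^4*v - 53*q^3*v^2 + 7*q^2*v^3 + 5*q*v^4 - v^5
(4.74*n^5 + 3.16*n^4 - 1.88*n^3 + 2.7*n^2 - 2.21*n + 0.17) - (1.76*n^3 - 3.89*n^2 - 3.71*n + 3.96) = 4.74*n^5 + 3.16*n^4 - 3.64*n^3 + 6.59*n^2 + 1.5*n - 3.79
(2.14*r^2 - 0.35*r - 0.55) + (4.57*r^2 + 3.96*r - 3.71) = 6.71*r^2 + 3.61*r - 4.26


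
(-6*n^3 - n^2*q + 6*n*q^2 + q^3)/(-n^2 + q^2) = 6*n + q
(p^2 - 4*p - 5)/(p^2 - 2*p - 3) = (p - 5)/(p - 3)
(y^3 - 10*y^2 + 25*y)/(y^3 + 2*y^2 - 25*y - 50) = y*(y - 5)/(y^2 + 7*y + 10)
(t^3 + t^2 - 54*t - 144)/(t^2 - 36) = (t^2 - 5*t - 24)/(t - 6)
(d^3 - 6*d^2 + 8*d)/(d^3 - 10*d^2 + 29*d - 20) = d*(d - 2)/(d^2 - 6*d + 5)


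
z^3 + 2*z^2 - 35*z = z*(z - 5)*(z + 7)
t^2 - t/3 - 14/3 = (t - 7/3)*(t + 2)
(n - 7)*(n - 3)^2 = n^3 - 13*n^2 + 51*n - 63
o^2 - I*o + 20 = (o - 5*I)*(o + 4*I)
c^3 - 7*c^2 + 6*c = c*(c - 6)*(c - 1)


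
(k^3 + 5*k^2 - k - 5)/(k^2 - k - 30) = (k^2 - 1)/(k - 6)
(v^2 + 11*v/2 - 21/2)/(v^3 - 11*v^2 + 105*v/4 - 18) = 2*(v + 7)/(2*v^2 - 19*v + 24)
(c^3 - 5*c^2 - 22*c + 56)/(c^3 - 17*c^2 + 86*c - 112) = (c + 4)/(c - 8)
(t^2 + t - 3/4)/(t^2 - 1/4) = (2*t + 3)/(2*t + 1)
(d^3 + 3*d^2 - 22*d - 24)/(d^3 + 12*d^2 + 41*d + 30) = (d - 4)/(d + 5)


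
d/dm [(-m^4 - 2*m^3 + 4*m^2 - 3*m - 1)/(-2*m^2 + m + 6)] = (4*m^5 + m^4 - 28*m^3 - 38*m^2 + 44*m - 17)/(4*m^4 - 4*m^3 - 23*m^2 + 12*m + 36)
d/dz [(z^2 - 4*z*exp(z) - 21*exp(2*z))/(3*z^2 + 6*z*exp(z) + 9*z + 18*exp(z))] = ((-z^2 + 4*z*exp(z) + 21*exp(2*z))*(2*z*exp(z) + 2*z + 8*exp(z) + 3) + 2*(z^2 + 2*z*exp(z) + 3*z + 6*exp(z))*(-2*z*exp(z) + z - 21*exp(2*z) - 2*exp(z)))/(3*(z^2 + 2*z*exp(z) + 3*z + 6*exp(z))^2)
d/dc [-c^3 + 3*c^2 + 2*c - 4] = -3*c^2 + 6*c + 2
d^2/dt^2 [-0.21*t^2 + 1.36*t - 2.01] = -0.420000000000000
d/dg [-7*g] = -7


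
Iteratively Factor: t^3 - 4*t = (t + 2)*(t^2 - 2*t) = (t - 2)*(t + 2)*(t)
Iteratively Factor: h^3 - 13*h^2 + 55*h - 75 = (h - 5)*(h^2 - 8*h + 15) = (h - 5)^2*(h - 3)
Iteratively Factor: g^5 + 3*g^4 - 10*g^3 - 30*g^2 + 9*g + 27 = (g - 1)*(g^4 + 4*g^3 - 6*g^2 - 36*g - 27) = (g - 1)*(g + 1)*(g^3 + 3*g^2 - 9*g - 27) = (g - 3)*(g - 1)*(g + 1)*(g^2 + 6*g + 9) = (g - 3)*(g - 1)*(g + 1)*(g + 3)*(g + 3)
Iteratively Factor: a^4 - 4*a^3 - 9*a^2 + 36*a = (a)*(a^3 - 4*a^2 - 9*a + 36) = a*(a - 3)*(a^2 - a - 12) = a*(a - 4)*(a - 3)*(a + 3)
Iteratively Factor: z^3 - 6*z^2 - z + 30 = (z + 2)*(z^2 - 8*z + 15) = (z - 3)*(z + 2)*(z - 5)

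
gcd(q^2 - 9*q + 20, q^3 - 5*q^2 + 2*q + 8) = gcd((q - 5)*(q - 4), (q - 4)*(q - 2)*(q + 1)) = q - 4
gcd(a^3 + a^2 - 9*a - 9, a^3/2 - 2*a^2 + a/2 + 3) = a^2 - 2*a - 3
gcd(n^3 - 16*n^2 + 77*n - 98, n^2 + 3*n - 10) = n - 2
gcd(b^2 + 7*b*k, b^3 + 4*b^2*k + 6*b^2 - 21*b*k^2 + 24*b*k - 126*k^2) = b + 7*k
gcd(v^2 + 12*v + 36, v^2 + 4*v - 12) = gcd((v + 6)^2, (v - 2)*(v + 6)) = v + 6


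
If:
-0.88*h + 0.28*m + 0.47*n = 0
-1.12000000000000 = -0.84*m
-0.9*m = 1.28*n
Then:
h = -0.08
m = 1.33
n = -0.94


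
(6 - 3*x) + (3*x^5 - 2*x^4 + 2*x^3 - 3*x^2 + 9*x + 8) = 3*x^5 - 2*x^4 + 2*x^3 - 3*x^2 + 6*x + 14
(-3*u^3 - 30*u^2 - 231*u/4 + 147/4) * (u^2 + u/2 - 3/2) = -3*u^5 - 63*u^4/2 - 273*u^3/4 + 423*u^2/8 + 105*u - 441/8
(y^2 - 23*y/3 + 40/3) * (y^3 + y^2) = y^5 - 20*y^4/3 + 17*y^3/3 + 40*y^2/3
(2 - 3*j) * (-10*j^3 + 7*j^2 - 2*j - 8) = 30*j^4 - 41*j^3 + 20*j^2 + 20*j - 16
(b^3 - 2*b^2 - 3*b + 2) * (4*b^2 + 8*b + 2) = 4*b^5 - 26*b^3 - 20*b^2 + 10*b + 4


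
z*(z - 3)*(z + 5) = z^3 + 2*z^2 - 15*z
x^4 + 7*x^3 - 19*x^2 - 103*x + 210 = (x - 3)*(x - 2)*(x + 5)*(x + 7)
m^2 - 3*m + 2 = (m - 2)*(m - 1)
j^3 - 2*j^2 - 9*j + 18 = (j - 3)*(j - 2)*(j + 3)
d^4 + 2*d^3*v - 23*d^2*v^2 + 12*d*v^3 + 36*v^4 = (d - 3*v)*(d - 2*v)*(d + v)*(d + 6*v)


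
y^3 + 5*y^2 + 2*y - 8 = (y - 1)*(y + 2)*(y + 4)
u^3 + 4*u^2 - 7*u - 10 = (u - 2)*(u + 1)*(u + 5)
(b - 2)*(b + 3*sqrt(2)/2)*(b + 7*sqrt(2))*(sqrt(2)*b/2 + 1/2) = sqrt(2)*b^4/2 - sqrt(2)*b^3 + 9*b^3 - 18*b^2 + 59*sqrt(2)*b^2/4 - 59*sqrt(2)*b/2 + 21*b/2 - 21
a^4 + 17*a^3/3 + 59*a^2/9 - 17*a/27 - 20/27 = (a - 1/3)*(a + 1/3)*(a + 5/3)*(a + 4)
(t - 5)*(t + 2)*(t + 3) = t^3 - 19*t - 30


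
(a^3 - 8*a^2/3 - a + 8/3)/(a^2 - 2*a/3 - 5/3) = (3*a^2 - 11*a + 8)/(3*a - 5)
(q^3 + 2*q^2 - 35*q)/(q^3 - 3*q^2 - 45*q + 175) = q/(q - 5)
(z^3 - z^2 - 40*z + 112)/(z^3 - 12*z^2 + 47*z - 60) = (z^2 + 3*z - 28)/(z^2 - 8*z + 15)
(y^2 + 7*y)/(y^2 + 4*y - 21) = y/(y - 3)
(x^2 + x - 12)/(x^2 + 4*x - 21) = (x + 4)/(x + 7)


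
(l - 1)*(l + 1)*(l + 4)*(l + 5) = l^4 + 9*l^3 + 19*l^2 - 9*l - 20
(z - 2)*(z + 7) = z^2 + 5*z - 14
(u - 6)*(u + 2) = u^2 - 4*u - 12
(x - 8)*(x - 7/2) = x^2 - 23*x/2 + 28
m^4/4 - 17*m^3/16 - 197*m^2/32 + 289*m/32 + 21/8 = (m/4 + 1)*(m - 7)*(m - 3/2)*(m + 1/4)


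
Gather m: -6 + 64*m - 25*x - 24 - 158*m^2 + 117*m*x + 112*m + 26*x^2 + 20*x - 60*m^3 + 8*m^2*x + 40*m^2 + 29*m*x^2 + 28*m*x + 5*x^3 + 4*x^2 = -60*m^3 + m^2*(8*x - 118) + m*(29*x^2 + 145*x + 176) + 5*x^3 + 30*x^2 - 5*x - 30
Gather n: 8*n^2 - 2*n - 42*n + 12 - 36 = 8*n^2 - 44*n - 24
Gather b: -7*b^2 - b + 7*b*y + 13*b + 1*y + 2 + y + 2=-7*b^2 + b*(7*y + 12) + 2*y + 4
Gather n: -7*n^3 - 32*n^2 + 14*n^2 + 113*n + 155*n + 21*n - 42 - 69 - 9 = -7*n^3 - 18*n^2 + 289*n - 120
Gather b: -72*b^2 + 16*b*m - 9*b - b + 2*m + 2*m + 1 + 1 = -72*b^2 + b*(16*m - 10) + 4*m + 2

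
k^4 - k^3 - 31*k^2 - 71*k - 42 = (k - 7)*(k + 1)*(k + 2)*(k + 3)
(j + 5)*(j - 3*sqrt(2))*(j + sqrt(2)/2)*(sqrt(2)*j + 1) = sqrt(2)*j^4 - 4*j^3 + 5*sqrt(2)*j^3 - 20*j^2 - 11*sqrt(2)*j^2/2 - 55*sqrt(2)*j/2 - 3*j - 15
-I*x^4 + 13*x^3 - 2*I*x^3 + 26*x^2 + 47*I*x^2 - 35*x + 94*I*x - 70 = (x + 2)*(x + 5*I)*(x + 7*I)*(-I*x + 1)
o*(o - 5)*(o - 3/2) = o^3 - 13*o^2/2 + 15*o/2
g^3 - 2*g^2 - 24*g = g*(g - 6)*(g + 4)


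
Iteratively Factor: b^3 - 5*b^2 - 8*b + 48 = (b + 3)*(b^2 - 8*b + 16) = (b - 4)*(b + 3)*(b - 4)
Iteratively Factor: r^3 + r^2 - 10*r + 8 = (r + 4)*(r^2 - 3*r + 2) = (r - 1)*(r + 4)*(r - 2)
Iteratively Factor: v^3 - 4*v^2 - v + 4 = (v - 1)*(v^2 - 3*v - 4) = (v - 1)*(v + 1)*(v - 4)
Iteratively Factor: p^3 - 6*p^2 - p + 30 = (p - 5)*(p^2 - p - 6) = (p - 5)*(p + 2)*(p - 3)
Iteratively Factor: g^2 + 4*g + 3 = (g + 1)*(g + 3)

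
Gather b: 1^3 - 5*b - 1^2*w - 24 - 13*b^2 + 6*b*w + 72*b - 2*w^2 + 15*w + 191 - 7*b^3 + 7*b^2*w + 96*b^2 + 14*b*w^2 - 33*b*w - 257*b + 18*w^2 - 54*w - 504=-7*b^3 + b^2*(7*w + 83) + b*(14*w^2 - 27*w - 190) + 16*w^2 - 40*w - 336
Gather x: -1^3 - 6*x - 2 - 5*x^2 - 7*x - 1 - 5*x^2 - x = -10*x^2 - 14*x - 4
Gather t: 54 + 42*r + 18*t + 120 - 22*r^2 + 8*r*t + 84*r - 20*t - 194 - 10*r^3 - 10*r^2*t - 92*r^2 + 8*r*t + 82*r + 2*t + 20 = -10*r^3 - 114*r^2 + 208*r + t*(-10*r^2 + 16*r)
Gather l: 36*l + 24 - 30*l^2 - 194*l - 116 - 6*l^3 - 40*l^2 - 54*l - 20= -6*l^3 - 70*l^2 - 212*l - 112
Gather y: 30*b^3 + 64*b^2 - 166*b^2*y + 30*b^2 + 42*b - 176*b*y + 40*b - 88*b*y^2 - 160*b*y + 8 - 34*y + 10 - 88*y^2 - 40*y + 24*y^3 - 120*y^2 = 30*b^3 + 94*b^2 + 82*b + 24*y^3 + y^2*(-88*b - 208) + y*(-166*b^2 - 336*b - 74) + 18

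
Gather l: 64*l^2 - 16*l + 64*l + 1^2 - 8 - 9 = 64*l^2 + 48*l - 16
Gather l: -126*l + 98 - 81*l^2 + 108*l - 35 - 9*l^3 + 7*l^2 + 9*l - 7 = -9*l^3 - 74*l^2 - 9*l + 56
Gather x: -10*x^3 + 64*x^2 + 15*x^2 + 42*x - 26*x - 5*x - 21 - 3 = -10*x^3 + 79*x^2 + 11*x - 24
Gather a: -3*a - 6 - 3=-3*a - 9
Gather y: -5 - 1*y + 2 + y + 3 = 0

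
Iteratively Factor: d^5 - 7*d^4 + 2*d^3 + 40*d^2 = (d - 4)*(d^4 - 3*d^3 - 10*d^2) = d*(d - 4)*(d^3 - 3*d^2 - 10*d) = d*(d - 5)*(d - 4)*(d^2 + 2*d) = d*(d - 5)*(d - 4)*(d + 2)*(d)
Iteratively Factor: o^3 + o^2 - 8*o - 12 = (o - 3)*(o^2 + 4*o + 4) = (o - 3)*(o + 2)*(o + 2)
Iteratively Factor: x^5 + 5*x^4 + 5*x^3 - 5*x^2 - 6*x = (x + 3)*(x^4 + 2*x^3 - x^2 - 2*x) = (x + 2)*(x + 3)*(x^3 - x) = (x + 1)*(x + 2)*(x + 3)*(x^2 - x) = (x - 1)*(x + 1)*(x + 2)*(x + 3)*(x)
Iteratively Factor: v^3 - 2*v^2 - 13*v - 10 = (v + 1)*(v^2 - 3*v - 10) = (v + 1)*(v + 2)*(v - 5)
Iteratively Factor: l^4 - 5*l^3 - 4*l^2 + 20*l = (l - 2)*(l^3 - 3*l^2 - 10*l) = (l - 5)*(l - 2)*(l^2 + 2*l) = (l - 5)*(l - 2)*(l + 2)*(l)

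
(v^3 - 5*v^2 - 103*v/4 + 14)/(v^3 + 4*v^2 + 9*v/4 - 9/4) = (2*v^2 - 9*v - 56)/(2*v^2 + 9*v + 9)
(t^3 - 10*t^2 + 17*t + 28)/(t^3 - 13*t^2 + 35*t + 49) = (t - 4)/(t - 7)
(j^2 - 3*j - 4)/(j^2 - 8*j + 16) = (j + 1)/(j - 4)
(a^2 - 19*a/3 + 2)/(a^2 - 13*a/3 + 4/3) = (a - 6)/(a - 4)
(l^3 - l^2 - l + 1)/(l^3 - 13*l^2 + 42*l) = (l^3 - l^2 - l + 1)/(l*(l^2 - 13*l + 42))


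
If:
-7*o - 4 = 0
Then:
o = -4/7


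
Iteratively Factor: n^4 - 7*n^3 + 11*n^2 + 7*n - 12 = (n - 3)*(n^3 - 4*n^2 - n + 4) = (n - 3)*(n - 1)*(n^2 - 3*n - 4) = (n - 3)*(n - 1)*(n + 1)*(n - 4)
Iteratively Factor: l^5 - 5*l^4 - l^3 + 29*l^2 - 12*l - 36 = (l - 3)*(l^4 - 2*l^3 - 7*l^2 + 8*l + 12) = (l - 3)*(l - 2)*(l^3 - 7*l - 6) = (l - 3)*(l - 2)*(l + 1)*(l^2 - l - 6) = (l - 3)*(l - 2)*(l + 1)*(l + 2)*(l - 3)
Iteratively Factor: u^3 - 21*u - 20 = (u - 5)*(u^2 + 5*u + 4) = (u - 5)*(u + 4)*(u + 1)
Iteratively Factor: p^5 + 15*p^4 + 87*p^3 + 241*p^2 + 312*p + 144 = (p + 3)*(p^4 + 12*p^3 + 51*p^2 + 88*p + 48) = (p + 3)^2*(p^3 + 9*p^2 + 24*p + 16) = (p + 3)^2*(p + 4)*(p^2 + 5*p + 4) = (p + 1)*(p + 3)^2*(p + 4)*(p + 4)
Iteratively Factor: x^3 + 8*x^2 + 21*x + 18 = (x + 3)*(x^2 + 5*x + 6) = (x + 2)*(x + 3)*(x + 3)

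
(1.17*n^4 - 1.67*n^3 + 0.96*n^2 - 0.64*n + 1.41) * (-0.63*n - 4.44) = -0.7371*n^5 - 4.1427*n^4 + 6.81*n^3 - 3.8592*n^2 + 1.9533*n - 6.2604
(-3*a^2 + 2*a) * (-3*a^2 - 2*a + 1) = 9*a^4 - 7*a^2 + 2*a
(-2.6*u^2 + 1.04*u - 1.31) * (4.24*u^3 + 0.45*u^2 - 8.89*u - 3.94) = -11.024*u^5 + 3.2396*u^4 + 18.0276*u^3 + 0.408899999999999*u^2 + 7.5483*u + 5.1614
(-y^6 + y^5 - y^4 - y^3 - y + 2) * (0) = 0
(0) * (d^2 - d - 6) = 0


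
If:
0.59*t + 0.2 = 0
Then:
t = -0.34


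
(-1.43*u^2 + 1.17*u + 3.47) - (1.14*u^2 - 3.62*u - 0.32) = -2.57*u^2 + 4.79*u + 3.79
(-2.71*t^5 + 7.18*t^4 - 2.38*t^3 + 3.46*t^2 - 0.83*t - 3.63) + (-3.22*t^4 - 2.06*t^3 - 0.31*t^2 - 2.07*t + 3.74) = -2.71*t^5 + 3.96*t^4 - 4.44*t^3 + 3.15*t^2 - 2.9*t + 0.11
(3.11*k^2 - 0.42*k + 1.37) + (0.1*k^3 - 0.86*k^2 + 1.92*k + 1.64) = 0.1*k^3 + 2.25*k^2 + 1.5*k + 3.01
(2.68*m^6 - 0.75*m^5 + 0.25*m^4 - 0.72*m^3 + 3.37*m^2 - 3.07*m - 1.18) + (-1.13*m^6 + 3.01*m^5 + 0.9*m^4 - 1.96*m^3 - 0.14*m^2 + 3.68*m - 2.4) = 1.55*m^6 + 2.26*m^5 + 1.15*m^4 - 2.68*m^3 + 3.23*m^2 + 0.61*m - 3.58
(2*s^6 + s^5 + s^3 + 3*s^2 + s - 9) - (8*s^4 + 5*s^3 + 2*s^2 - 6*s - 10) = 2*s^6 + s^5 - 8*s^4 - 4*s^3 + s^2 + 7*s + 1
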